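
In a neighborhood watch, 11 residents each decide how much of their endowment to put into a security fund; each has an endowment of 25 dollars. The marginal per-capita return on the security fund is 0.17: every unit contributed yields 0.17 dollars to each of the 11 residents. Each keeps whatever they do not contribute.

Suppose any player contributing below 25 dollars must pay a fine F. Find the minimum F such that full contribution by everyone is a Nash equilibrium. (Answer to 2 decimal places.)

Given the others contribute fully, the best deviation is to contribute 0 (any partial contribution still incurs the fine and gives up units whose private return 0.17 is below 1).
Deviating from 25 to 0 saves 25 dollars but forfeits the deviator's share of the drop in the security fund: 0.17 × 25 = 4.25.
So the deviation gain is 25 − 4.25 = 20.75, and the fine must be at least 20.75 dollars to wipe it out.

20.75 dollars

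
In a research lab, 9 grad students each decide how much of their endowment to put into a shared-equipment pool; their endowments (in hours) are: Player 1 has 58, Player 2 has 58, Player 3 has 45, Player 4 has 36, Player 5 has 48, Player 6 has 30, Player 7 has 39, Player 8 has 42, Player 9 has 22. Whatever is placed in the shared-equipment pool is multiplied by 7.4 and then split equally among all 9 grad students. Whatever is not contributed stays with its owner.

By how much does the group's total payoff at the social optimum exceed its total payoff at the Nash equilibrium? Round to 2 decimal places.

The private return per contributed unit is 7.4/9 = 0.8222 < 1 for every player regardless of endowment, so the Nash equilibrium is zero contribution and the group total is Σ E_j = 58 + 58 + 45 + 36 + 48 + 30 + 39 + 42 + 22 = 378.
Each contributed unit returns 7.400 to the group, so the social optimum is full contribution by everyone: group total = 7.400 × 378 = 2797.20.
Efficiency loss = (7.400 − 1) × 378 = 2419.20.

2419.20 hours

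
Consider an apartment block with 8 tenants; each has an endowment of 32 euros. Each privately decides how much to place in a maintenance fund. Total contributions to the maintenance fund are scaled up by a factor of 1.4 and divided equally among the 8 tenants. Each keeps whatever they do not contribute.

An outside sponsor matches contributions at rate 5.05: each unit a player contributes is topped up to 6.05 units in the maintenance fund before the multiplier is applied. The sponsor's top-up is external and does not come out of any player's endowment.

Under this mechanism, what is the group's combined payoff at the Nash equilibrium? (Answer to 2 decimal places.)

2168.32 euros

With the mechanism, a contributed unit returns 1.4 × 6.05 / 8 = 1.0588 per unit of net cost to the contributor — now above 1 — so contributing fully is weakly dominant for every player.
So the Nash equilibrium is full contribution by all 8; the group earns 1.4 × 6.05 × 256 = 2168.32.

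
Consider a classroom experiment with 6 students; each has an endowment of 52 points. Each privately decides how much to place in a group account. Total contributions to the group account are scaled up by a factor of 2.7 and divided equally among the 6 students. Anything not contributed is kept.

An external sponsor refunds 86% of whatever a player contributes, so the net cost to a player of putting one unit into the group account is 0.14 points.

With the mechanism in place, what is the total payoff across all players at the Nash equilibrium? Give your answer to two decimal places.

The effective private return per unit is now (2.7/6) / 0.14 = 3.2143 > 1, so every player's dominant strategy flips to full contribution.
At the Nash equilibrium everyone contributes 52. Group total payoff = 6 × (52 × 0.86 + 2.7 × 52) = 1110.72.

1110.72 points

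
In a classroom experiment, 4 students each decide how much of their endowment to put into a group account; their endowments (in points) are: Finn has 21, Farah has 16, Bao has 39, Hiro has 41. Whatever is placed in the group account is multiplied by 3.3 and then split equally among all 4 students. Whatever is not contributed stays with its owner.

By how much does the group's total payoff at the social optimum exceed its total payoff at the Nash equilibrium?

The private return per contributed unit is 3.3/4 = 0.8250 < 1 for every player regardless of endowment, so the Nash equilibrium is zero contribution and the group total is Σ E_j = 21 + 16 + 39 + 41 = 117.
Each contributed unit returns 3.300 to the group, so the social optimum is full contribution by everyone: group total = 3.300 × 117 = 386.10.
Efficiency loss = (3.300 − 1) × 117 = 269.10.

269.10 points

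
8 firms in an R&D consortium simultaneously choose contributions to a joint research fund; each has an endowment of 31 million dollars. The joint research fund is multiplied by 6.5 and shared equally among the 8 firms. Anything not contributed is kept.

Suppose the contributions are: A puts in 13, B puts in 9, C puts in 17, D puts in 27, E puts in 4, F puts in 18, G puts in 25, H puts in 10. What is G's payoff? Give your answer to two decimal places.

Total contributed: 13 + 9 + 17 + 27 + 4 + 18 + 25 + 10 = 123.
Each receives 6.5 × 123 / 8 = 99.94 from the joint research fund.
G keeps 31 − 25 = 6, so G's payoff is 6 + 99.94 = 105.94.

105.94 million dollars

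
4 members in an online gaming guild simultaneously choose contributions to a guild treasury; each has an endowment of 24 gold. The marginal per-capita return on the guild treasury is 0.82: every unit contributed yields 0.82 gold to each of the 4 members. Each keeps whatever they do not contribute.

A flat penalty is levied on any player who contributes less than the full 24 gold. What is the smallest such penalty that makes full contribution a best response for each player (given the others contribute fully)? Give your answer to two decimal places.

4.32 gold

Given the others contribute fully, the best deviation is to contribute 0 (any partial contribution still incurs the fine and gives up units whose private return 0.82 is below 1).
Deviating from 24 to 0 saves 24 gold but forfeits the deviator's share of the drop in the guild treasury: 0.82 × 24 = 19.68.
So the deviation gain is 24 − 19.68 = 4.32, and the fine must be at least 4.32 gold to wipe it out.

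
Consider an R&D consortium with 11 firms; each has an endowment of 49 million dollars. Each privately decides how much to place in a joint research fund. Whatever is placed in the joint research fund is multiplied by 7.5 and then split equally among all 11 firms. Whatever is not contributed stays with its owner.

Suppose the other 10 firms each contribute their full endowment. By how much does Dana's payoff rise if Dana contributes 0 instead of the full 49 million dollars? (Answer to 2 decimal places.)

Switching from a contribution of 49 to 0 lets Dana keep an extra 49 million dollars, but lowers the joint research fund by 49, which costs Dana their own share of that drop: 7.5/11 × 49 = 33.41.
Net gain = 49 − 33.41 = 15.59. The private return per contributed unit (0.6818) is below 1, so free-riding is indeed the best response regardless of what the others do.

15.59 million dollars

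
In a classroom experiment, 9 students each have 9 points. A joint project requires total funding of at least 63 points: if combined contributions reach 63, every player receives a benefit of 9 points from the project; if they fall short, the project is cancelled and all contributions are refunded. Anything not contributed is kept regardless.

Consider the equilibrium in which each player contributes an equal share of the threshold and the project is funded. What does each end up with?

Equal share of the threshold: 63/9 = 7.
At this profile no one gains by cutting their contribution: any cut drops the total below 63, the project is cancelled, contributions are refunded, and the deviator ends with 9, which is less than 9 − 7 + 9 = 11. Contributing more than 7 just wastes the excess. So contributing exactly 7 is a best response.
Each player's payoff: 9 − 7 + 9 = 11.

11 points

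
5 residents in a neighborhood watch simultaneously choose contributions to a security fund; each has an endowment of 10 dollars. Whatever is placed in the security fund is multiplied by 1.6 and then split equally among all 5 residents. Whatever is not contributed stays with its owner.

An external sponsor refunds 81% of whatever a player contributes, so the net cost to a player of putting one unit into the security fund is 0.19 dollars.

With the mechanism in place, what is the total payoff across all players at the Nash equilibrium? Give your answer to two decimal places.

120.50 dollars

The effective private return per unit is now (1.6/5) / 0.19 = 1.6842 > 1, so every player's dominant strategy flips to full contribution.
At the Nash equilibrium everyone contributes 10. Group total payoff = 5 × (10 × 0.81 + 1.6 × 10) = 120.50.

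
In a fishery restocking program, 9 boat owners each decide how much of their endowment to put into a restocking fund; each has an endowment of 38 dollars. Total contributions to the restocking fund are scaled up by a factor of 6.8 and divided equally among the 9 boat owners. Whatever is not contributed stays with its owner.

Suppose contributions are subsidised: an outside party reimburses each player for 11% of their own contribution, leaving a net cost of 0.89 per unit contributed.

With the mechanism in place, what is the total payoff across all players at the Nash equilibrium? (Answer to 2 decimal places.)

342.00 dollars

With the mechanism, a contributed unit returns (6.8/9) / 0.89 = 0.8489 per unit of net cost — still below 1 — so contributing 0 remains dominant for every player.
Everyone keeps their endowment and the group total is 9 × 38 = 342.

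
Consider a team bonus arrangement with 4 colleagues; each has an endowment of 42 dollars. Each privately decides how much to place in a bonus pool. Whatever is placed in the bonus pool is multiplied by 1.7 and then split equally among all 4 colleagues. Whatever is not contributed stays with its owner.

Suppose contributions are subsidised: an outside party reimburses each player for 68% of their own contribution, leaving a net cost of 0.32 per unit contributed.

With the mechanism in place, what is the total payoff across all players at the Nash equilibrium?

Under the mechanism each unit contributed yields (1.7/4) / 0.32 = 1.3281 back to its contributor per unit of net cost, which exceeds 1, making full contribution the dominant choice for everyone.
At the Nash equilibrium everyone contributes 42. Group total payoff = 4 × (42 × 0.68 + 1.7 × 42) = 399.84.

399.84 dollars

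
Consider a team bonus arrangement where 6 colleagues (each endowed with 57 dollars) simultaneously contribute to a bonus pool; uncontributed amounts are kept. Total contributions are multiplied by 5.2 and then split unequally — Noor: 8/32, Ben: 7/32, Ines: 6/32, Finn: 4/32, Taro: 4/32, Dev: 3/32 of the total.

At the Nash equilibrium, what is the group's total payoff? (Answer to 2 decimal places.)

820.80 dollars

A player with share s gets back 5.2·s per unit contributed, so full contribution is dominant for anyone with s > 1/5.2 = 0.1923 and zero contribution is dominant for anyone below.
Noor and Ben clear that bar, contributing 57 each; the remaining 4 contribute 0. Total contributed: 114.
The bonus pool pays out 5.2 × 114 = 592.80 in total (split across the unequal shares, but the aggregate is all that matters for the group sum).
The 4 free-riders keep 57 each, adding 228. Group total = 228 + 592.80 = 820.80.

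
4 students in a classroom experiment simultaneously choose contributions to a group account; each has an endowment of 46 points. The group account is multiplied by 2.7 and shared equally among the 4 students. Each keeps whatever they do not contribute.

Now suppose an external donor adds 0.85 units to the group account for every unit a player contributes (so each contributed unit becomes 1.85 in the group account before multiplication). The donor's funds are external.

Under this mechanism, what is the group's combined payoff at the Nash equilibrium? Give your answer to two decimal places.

919.08 points

The effective private return per unit is now 2.7 × 1.85 / 4 = 1.2488 > 1, so every player's dominant strategy flips to full contribution.
So the Nash equilibrium is full contribution by all 4; the group earns 2.7 × 1.85 × 184 = 919.08.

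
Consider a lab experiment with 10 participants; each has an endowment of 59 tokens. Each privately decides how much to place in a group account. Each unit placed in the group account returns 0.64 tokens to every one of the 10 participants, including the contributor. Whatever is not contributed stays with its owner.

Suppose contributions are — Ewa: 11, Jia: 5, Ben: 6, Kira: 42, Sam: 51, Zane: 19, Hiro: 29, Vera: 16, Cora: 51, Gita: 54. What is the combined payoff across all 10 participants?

2123.60 tokens

Total contributed: 11 + 5 + 6 + 42 + 51 + 19 + 29 + 16 + 51 + 54 = 284; total kept: 10 × 59 − 284 = 306.
The group account pays out 0.64 × 10 × 284 = 1817.60 in aggregate.
Group total = 306 + 1817.60 = 2123.60.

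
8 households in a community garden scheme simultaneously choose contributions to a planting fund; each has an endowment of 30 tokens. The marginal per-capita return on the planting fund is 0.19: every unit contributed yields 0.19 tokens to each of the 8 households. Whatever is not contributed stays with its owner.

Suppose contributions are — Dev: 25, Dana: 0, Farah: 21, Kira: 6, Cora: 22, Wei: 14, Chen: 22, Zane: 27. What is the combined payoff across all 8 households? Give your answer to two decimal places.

311.24 tokens

Total contributed: 25 + 0 + 21 + 6 + 22 + 14 + 22 + 27 = 137; total kept: 8 × 30 − 137 = 103.
The planting fund pays out 0.19 × 8 × 137 = 208.24 in aggregate.
Group total = 103 + 208.24 = 311.24.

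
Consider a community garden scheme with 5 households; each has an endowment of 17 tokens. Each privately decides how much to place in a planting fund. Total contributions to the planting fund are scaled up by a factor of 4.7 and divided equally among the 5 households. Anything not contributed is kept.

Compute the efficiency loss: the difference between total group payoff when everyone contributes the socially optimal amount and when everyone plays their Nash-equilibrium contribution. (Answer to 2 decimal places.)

314.50 tokens

Each contributed unit returns 4.7/5 = 0.9400 to its contributor — below 1 — so contributing 0 is dominant for every player. At the Nash equilibrium everyone keeps their 17, and the group total is 5 × 17 = 85.
Each contributed unit returns 4.700 to the group as a whole (0.9400 to each of 5 players), which exceeds 1, so the social optimum is full contribution: group total = 4.700 × 85 = 399.50.
Efficiency loss = 399.50 − 85 = 314.50.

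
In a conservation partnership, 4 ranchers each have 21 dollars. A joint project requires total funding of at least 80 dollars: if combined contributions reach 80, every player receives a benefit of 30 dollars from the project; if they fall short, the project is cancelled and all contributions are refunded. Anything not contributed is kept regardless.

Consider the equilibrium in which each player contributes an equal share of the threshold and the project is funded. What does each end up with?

Equal share of the threshold: 80/4 = 20.
At this profile no one gains by cutting their contribution: any cut drops the total below 80, the project is cancelled, contributions are refunded, and the deviator ends with 21, which is less than 21 − 20 + 30 = 31. Contributing more than 20 just wastes the excess. So contributing exactly 20 is a best response.
Each player's payoff: 21 − 20 + 30 = 31.

31 dollars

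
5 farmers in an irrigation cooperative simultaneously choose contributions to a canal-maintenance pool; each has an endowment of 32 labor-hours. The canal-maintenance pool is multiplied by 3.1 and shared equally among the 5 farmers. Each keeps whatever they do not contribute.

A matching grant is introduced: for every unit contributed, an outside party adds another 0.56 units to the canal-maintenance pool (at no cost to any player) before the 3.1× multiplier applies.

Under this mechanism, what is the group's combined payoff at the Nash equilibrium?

160.00 labor-hours

The effective private return is 3.1 × 1.56 / 5 = 0.9672, which is still under 1, so the mechanism doesn't change anyone's dominant strategy: zero contribution.
Everyone keeps their endowment and the group total is 5 × 32 = 160.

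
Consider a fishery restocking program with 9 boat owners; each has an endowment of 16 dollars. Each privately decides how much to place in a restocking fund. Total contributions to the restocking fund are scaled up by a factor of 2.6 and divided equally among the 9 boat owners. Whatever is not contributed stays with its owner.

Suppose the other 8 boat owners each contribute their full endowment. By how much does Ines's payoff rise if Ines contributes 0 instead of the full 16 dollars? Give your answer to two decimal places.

Switching from a contribution of 16 to 0 lets Ines keep an extra 16 dollars, but lowers the restocking fund by 16, which costs Ines their own share of that drop: 2.6/9 × 16 = 4.62.
Net gain = 16 − 4.62 = 11.38. The private return per contributed unit (0.2889) is below 1, so free-riding is indeed the best response regardless of what the others do.

11.38 dollars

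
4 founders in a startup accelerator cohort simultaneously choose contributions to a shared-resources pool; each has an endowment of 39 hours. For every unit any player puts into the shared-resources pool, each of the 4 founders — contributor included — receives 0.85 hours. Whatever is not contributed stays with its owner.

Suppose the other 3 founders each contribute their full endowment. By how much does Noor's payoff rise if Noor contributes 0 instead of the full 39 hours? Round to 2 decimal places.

Switching from a contribution of 39 to 0 lets Noor keep an extra 39 hours, but lowers the shared-resources pool by 39, which costs Noor their own share of that drop: 0.85 × 39 = 33.15.
Net gain = 39 − 33.15 = 5.85. The private return per contributed unit (0.85) is below 1, so free-riding is indeed the best response regardless of what the others do.

5.85 hours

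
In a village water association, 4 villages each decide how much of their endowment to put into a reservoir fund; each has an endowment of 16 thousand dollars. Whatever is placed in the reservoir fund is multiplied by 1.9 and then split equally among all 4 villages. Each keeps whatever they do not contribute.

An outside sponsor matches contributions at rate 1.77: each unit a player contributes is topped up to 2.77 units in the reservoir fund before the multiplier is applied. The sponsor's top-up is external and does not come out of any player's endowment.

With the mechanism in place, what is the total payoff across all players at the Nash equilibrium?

336.83 thousand dollars

With the mechanism, a contributed unit returns 1.9 × 2.77 / 4 = 1.3158 per unit of net cost to the contributor — now above 1 — so contributing fully is weakly dominant for every player.
At the Nash equilibrium everyone contributes 16. Group total payoff = 1.9 × 2.77 × 64 = 336.83.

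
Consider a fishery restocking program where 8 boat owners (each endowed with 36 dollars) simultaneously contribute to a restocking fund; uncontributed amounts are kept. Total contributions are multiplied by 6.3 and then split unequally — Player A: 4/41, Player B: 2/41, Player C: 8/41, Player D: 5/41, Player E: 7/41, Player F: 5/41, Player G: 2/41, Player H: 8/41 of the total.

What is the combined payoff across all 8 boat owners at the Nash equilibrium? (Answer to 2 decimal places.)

860.40 dollars

A player with share s gets back 6.3·s per unit contributed, so full contribution is dominant for anyone with s > 1/6.3 = 0.1587 and zero contribution is dominant for anyone below.
Player C, Player E and Player H clear that bar, contributing 36 each; the remaining 5 contribute 0. Total contributed: 108.
The restocking fund pays out 6.3 × 108 = 680.40 in total (split across the unequal shares, but the aggregate is all that matters for the group sum).
The 5 free-riders keep 36 each, adding 180. Group total = 180 + 680.40 = 860.40.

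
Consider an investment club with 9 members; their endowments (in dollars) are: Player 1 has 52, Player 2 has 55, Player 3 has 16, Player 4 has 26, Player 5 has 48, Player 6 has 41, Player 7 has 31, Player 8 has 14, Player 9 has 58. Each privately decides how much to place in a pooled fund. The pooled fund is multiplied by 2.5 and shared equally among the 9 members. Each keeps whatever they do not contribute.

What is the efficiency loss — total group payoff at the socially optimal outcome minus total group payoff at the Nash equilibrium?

The private return per contributed unit is 2.5/9 = 0.2778 < 1 for every player regardless of endowment, so the Nash equilibrium is zero contribution and the group total is Σ E_j = 52 + 55 + 16 + 26 + 48 + 41 + 31 + 14 + 58 = 341.
Each contributed unit returns 2.500 to the group, so the social optimum is full contribution by everyone: group total = 2.500 × 341 = 852.50.
Efficiency loss = (2.500 − 1) × 341 = 511.50.

511.50 dollars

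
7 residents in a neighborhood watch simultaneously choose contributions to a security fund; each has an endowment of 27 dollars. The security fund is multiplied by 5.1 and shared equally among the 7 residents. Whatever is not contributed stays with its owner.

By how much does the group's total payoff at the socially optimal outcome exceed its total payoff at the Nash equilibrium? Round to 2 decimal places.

774.90 dollars

Each contributed unit returns 5.1/7 = 0.7286 to its contributor — below 1 — so contributing 0 is dominant for every player. At the Nash equilibrium everyone keeps their 27, and the group total is 7 × 27 = 189.
Each contributed unit returns 5.100 to the group as a whole (0.7286 to each of 7 players), which exceeds 1, so the social optimum is full contribution: group total = 5.100 × 189 = 963.90.
Efficiency loss = 963.90 − 189 = 774.90.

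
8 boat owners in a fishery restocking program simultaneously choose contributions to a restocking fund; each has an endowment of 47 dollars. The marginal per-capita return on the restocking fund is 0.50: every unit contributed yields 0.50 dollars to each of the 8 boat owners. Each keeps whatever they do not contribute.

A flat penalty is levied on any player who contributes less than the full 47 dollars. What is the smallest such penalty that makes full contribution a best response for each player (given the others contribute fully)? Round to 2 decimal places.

Given the others contribute fully, the best deviation is to contribute 0 (any partial contribution still incurs the fine and gives up units whose private return 0.50 is below 1).
Deviating from 47 to 0 saves 47 dollars but forfeits the deviator's share of the drop in the restocking fund: 0.50 × 47 = 23.50.
So the deviation gain is 47 − 23.50 = 23.50, and the fine must be at least 23.50 dollars to wipe it out.

23.50 dollars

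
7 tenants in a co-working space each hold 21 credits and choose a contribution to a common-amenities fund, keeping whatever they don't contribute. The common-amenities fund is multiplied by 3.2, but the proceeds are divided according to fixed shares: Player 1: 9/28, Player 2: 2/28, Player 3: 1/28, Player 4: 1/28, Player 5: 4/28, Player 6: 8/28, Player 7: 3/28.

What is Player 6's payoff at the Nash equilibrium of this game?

40.20 credits

Each unit j contributes comes back to j as 3.2 × (j's share), so j prefers to contribute only if that share exceeds 1/3.2 = 0.3125; otherwise keeping the unit dominates.
The only share above 0.3125 is Player 1's 9/28, contributing 21; the remaining 6 contribute 0. Total contributed: 21.
Player 6 keeps 21 and receives 3.2 × 21 × 8/28 = 19.20 from the common-amenities fund, for a payoff of 40.20.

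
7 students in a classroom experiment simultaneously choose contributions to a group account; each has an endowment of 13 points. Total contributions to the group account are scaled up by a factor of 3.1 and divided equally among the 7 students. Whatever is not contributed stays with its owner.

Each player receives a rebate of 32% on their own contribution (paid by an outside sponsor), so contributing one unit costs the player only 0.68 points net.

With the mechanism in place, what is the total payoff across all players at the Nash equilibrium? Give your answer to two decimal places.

The effective private return is (3.1/7) / 0.68 = 0.6513, which is still under 1, so the mechanism doesn't change anyone's dominant strategy: zero contribution.
At the Nash equilibrium no one contributes; group total payoff = 7 × 13 = 91.

91.00 points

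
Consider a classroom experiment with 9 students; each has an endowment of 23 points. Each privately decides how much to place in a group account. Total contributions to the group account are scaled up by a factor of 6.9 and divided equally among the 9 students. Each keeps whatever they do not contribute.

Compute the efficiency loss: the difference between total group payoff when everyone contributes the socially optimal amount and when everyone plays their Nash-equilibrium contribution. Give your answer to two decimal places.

1221.30 points

Each contributed unit returns 6.9/9 = 0.7667 to its contributor — below 1 — so contributing 0 is dominant for every player. At the Nash equilibrium everyone keeps their 23, and the group total is 9 × 23 = 207.
Each contributed unit returns 6.900 to the group as a whole (0.7667 to each of 9 players), which exceeds 1, so the social optimum is full contribution: group total = 6.900 × 207 = 1428.30.
Efficiency loss = 1428.30 − 207 = 1221.30.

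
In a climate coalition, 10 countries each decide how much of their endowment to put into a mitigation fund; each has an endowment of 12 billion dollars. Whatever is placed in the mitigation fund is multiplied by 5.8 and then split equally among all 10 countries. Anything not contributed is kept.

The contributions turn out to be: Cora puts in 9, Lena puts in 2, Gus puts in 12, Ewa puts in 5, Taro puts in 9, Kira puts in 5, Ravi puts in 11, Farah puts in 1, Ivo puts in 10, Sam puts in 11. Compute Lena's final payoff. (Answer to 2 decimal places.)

Total contributed: 9 + 2 + 12 + 5 + 9 + 5 + 11 + 1 + 10 + 11 = 75.
Each receives 5.8 × 75 / 10 = 43.50 from the mitigation fund.
Lena keeps 12 − 2 = 10, so Lena's payoff is 10 + 43.50 = 53.50.

53.50 billion dollars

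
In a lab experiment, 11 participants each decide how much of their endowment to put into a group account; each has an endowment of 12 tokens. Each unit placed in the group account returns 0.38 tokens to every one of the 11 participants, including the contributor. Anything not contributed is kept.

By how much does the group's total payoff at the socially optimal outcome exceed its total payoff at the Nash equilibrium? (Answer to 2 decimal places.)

419.76 tokens

The private return per contributed unit is 0.38 < 1, so contributing 0 is dominant for every player. At the Nash equilibrium everyone keeps their 12, and the group total is 11 × 12 = 132.
Each contributed unit returns 4.180 to the group as a whole (0.38 to each of 11 players), which exceeds 1, so the social optimum is full contribution: group total = 4.180 × 132 = 551.76.
Efficiency loss = 551.76 − 132 = 419.76.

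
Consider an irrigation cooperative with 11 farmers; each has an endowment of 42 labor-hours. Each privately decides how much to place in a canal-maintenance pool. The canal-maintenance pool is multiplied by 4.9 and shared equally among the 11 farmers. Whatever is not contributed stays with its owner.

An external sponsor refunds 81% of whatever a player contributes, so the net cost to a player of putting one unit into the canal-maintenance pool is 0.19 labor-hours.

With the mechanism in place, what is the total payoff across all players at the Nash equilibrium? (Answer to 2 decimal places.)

2638.02 labor-hours

With the mechanism, a contributed unit returns (4.9/11) / 0.19 = 2.3445 per unit of net cost to the contributor — now above 1 — so contributing fully is weakly dominant for every player.
At the Nash equilibrium everyone contributes 42. Group total payoff = 11 × (42 × 0.81 + 4.9 × 42) = 2638.02.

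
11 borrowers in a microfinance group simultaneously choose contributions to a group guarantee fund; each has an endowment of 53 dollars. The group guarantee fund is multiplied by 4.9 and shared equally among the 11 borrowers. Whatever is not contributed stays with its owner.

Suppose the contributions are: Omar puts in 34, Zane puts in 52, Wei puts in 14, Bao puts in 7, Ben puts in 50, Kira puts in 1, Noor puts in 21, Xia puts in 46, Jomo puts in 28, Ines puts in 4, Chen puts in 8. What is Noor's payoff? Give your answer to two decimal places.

150.05 dollars

Total contributed: 34 + 52 + 14 + 7 + 50 + 1 + 21 + 46 + 28 + 4 + 8 = 265.
Each receives 4.9 × 265 / 11 = 118.05 from the group guarantee fund.
Noor keeps 53 − 21 = 32, so Noor's payoff is 32 + 118.05 = 150.05.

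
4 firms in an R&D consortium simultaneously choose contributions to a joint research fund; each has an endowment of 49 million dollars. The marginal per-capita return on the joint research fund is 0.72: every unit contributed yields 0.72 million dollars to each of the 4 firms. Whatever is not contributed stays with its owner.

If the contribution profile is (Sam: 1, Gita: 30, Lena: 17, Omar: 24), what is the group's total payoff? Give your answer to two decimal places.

Total contributed: 1 + 30 + 17 + 24 = 72; total kept: 4 × 49 − 72 = 124.
The joint research fund pays out 0.72 × 4 × 72 = 207.36 in aggregate.
Group total = 124 + 207.36 = 331.36.

331.36 million dollars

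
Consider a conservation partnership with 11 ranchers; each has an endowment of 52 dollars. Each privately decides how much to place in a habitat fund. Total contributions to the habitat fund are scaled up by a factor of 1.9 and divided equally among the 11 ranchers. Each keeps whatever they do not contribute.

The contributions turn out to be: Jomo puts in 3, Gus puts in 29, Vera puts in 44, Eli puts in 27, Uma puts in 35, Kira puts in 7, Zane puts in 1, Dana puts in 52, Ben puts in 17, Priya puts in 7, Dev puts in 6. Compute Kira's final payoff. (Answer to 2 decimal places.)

Total contributed: 3 + 29 + 44 + 27 + 35 + 7 + 1 + 52 + 17 + 7 + 6 = 228.
Each receives 1.9 × 228 / 11 = 39.38 from the habitat fund.
Kira keeps 52 − 7 = 45, so Kira's payoff is 45 + 39.38 = 84.38.

84.38 dollars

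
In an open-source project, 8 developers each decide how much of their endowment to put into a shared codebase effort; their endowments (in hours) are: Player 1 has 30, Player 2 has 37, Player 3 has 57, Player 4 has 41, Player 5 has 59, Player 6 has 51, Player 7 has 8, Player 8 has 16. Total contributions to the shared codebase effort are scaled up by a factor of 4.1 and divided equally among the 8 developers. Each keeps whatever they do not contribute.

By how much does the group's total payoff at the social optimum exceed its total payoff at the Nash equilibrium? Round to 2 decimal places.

The private return per contributed unit is 4.1/8 = 0.5125 < 1 for every player regardless of endowment, so the Nash equilibrium is zero contribution and the group total is Σ E_j = 30 + 37 + 57 + 41 + 59 + 51 + 8 + 16 = 299.
Each contributed unit returns 4.100 to the group, so the social optimum is full contribution by everyone: group total = 4.100 × 299 = 1225.90.
Efficiency loss = (4.100 − 1) × 299 = 926.90.

926.90 hours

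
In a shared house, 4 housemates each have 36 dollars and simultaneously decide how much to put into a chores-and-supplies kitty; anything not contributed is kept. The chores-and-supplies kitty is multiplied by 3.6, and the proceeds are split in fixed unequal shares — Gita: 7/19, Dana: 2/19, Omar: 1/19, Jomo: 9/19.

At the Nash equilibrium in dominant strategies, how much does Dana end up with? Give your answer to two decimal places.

A player with share s gets back 3.6·s per unit contributed, so full contribution is dominant for anyone with s > 1/3.6 = 0.2778 and zero contribution is dominant for anyone below.
Gita and Jomo clear that bar, contributing 36 each; the remaining 2 contribute 0. Total contributed: 72.
Dana keeps 36 and receives 3.6 × 72 × 2/19 = 27.28 from the chores-and-supplies kitty, for a payoff of 63.28.

63.28 dollars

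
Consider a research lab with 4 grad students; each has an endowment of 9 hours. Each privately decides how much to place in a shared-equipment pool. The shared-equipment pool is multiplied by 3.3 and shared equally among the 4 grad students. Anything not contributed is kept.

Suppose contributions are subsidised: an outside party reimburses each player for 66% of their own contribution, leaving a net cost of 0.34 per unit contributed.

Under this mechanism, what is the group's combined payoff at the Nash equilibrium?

142.56 hours

The effective private return per unit is now (3.3/4) / 0.34 = 2.4265 > 1, so every player's dominant strategy flips to full contribution.
At the Nash equilibrium everyone contributes 9. Group total payoff = 4 × (9 × 0.66 + 3.3 × 9) = 142.56.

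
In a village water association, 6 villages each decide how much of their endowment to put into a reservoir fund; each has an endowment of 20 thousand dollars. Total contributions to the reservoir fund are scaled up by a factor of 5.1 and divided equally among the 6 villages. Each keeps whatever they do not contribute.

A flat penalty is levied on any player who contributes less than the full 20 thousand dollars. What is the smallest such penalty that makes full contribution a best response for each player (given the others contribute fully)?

Given the others contribute fully, the best deviation is to contribute 0 (any partial contribution still incurs the fine and gives up units whose private return 0.8500 is below 1).
Deviating from 20 to 0 saves 20 thousand dollars but forfeits the deviator's share of the drop in the reservoir fund: 5.1/6 × 20 = 17.00.
So the deviation gain is 20 − 17.00 = 3.00, and the fine must be at least 3.00 thousand dollars to wipe it out.

3.00 thousand dollars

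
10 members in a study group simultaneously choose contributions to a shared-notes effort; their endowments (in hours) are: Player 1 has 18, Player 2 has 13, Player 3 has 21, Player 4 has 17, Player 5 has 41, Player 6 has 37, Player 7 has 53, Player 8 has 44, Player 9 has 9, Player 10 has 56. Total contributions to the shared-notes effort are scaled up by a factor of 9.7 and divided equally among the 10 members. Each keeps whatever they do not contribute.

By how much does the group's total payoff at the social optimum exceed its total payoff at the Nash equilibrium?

The private return per contributed unit is 9.7/10 = 0.9700 < 1 for every player regardless of endowment, so the Nash equilibrium is zero contribution and the group total is Σ E_j = 18 + 13 + 21 + 17 + 41 + 37 + 53 + 44 + 9 + 56 = 309.
Each contributed unit returns 9.700 to the group, so the social optimum is full contribution by everyone: group total = 9.700 × 309 = 2997.30.
Efficiency loss = (9.700 − 1) × 309 = 2688.30.

2688.30 hours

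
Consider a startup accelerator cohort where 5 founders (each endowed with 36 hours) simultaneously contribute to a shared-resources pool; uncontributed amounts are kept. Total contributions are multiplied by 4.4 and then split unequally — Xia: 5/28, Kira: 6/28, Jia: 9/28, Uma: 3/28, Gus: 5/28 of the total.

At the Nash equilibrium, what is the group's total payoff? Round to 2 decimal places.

302.40 hours

For player j, contributing a unit is worthwhile iff 4.4 × (j's share) ≥ 1, i.e. iff j's share is at least 0.2273.
The only share above 0.2273 is Jia's 9/28, contributing 36; the remaining 4 contribute 0. Total contributed: 36.
The shared-resources pool pays out 4.4 × 36 = 158.40 in total (split across the unequal shares, but the aggregate is all that matters for the group sum).
The 4 free-riders keep 36 each, adding 144. Group total = 144 + 158.40 = 302.40.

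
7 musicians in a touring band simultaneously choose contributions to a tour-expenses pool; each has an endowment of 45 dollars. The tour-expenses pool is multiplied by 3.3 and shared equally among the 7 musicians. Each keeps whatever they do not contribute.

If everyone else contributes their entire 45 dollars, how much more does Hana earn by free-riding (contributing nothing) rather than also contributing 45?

Switching from a contribution of 45 to 0 lets Hana keep an extra 45 dollars, but lowers the tour-expenses pool by 45, which costs Hana their own share of that drop: 3.3/7 × 45 = 21.21.
Net gain = 45 − 21.21 = 23.79. The private return per contributed unit (0.4714) is below 1, so free-riding is indeed the best response regardless of what the others do.

23.79 dollars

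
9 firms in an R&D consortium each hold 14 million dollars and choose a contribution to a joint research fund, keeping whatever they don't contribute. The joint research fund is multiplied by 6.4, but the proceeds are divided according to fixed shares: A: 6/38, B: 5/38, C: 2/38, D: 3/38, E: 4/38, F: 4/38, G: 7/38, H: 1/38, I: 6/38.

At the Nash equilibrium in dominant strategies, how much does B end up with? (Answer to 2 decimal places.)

Player j's private return per contributed unit is 6.4 × (j's share). Contributing is weakly dominant for j when that share is at least 1/6.4 = 0.1563, and contributing 0 is dominant otherwise.
A, G and I are above the threshold, contributing 14 each; the remaining 6 contribute 0. Total contributed: 42.
B keeps 14 and receives 6.4 × 42 × 5/38 = 35.37 from the joint research fund, for a payoff of 49.37.

49.37 million dollars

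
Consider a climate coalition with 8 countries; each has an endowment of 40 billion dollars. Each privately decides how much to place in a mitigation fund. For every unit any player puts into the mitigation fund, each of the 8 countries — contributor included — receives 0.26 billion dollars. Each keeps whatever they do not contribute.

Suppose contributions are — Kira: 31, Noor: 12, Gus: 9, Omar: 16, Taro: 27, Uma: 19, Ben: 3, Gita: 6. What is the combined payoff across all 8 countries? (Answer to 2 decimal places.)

Total contributed: 31 + 12 + 9 + 16 + 27 + 19 + 3 + 6 = 123; total kept: 8 × 40 − 123 = 197.
The mitigation fund pays out 0.26 × 8 × 123 = 255.84 in aggregate.
Group total = 197 + 255.84 = 452.84.

452.84 billion dollars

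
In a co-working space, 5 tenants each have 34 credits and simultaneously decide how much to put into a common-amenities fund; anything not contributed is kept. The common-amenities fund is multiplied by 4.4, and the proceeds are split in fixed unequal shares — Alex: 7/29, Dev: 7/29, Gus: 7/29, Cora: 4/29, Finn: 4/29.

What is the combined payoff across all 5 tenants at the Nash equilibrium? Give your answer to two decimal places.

516.80 credits

For player j, contributing a unit is worthwhile iff 4.4 × (j's share) ≥ 1, i.e. iff j's share is at least 0.2273.
The shares above 0.2273 belong to Alex, Dev and Gus, contributing 34 each; the remaining 2 contribute 0. Total contributed: 102.
The common-amenities fund pays out 4.4 × 102 = 448.80 in total (split across the unequal shares, but the aggregate is all that matters for the group sum).
The 2 free-riders keep 34 each, adding 68. Group total = 68 + 448.80 = 516.80.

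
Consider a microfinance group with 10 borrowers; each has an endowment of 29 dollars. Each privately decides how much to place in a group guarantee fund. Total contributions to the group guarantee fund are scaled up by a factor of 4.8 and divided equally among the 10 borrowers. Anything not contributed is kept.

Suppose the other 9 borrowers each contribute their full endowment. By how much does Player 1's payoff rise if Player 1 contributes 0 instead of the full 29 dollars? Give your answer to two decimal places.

Switching from a contribution of 29 to 0 lets Player 1 keep an extra 29 dollars, but lowers the group guarantee fund by 29, which costs Player 1 their own share of that drop: 4.8/10 × 29 = 13.92.
Net gain = 29 − 13.92 = 15.08. The private return per contributed unit (0.4800) is below 1, so free-riding is indeed the best response regardless of what the others do.

15.08 dollars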